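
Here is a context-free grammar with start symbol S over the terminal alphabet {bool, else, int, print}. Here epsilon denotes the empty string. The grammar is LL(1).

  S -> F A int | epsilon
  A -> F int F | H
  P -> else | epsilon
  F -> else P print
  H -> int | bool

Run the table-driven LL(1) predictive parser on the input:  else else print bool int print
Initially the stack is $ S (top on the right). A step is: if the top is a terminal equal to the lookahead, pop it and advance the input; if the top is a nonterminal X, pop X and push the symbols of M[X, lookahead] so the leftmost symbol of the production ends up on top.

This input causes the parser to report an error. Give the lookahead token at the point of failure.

print

      Stack                 Input                             Action
   1  $ S                   else else print bool int print $  expand S -> F A int
   2  $ int A F             else else print bool int print $  expand F -> else P print
   3  $ int A print P else  else else print bool int print $  match else
   4  $ int A print P       else print bool int print $       expand P -> else
   5  $ int A print else    else print bool int print $       match else
   6  $ int A print         print bool int print $            match print
   7  $ int A               bool int print $                  expand A -> H
   8  $ int H               bool int print $                  expand H -> bool
   9  $ int bool            bool int print $                  match bool
  10  $ int                 int print $                       match int
  11  $                     print $                           error: stack empty but input remains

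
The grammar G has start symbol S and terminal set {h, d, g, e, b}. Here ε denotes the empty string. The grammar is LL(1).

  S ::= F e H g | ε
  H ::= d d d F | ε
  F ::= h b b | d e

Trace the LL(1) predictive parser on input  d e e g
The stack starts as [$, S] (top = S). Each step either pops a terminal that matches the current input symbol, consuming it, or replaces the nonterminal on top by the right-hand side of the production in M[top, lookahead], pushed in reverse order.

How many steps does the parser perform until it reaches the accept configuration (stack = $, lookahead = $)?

7

step 1: stack=$ S  input=d e e g $  — expand S ::= F e H g
step 2: stack=$ g H e F  input=d e e g $  — expand F ::= d e
step 3: stack=$ g H e e d  input=d e e g $  — match d
step 4: stack=$ g H e e  input=e e g $  — match e
step 5: stack=$ g H e  input=e g $  — match e
step 6: stack=$ g H  input=g $  — expand H ::= ε
step 7: stack=$ g  input=g $  — match g
Accept reached after 7 steps.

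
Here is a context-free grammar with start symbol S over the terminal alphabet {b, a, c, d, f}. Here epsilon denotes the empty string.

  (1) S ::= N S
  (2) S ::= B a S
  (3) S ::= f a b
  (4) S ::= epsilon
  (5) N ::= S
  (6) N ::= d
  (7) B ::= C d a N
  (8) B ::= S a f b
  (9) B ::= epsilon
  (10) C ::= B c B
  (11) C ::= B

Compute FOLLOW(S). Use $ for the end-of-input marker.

{$, a, c, d, f}

FIRST(S): from S::=N S we get {epsilon, a, c, d, f}; from S::=B a S we get {a, c, d, f}; from S::=f a b we get {f}; from S::=epsilon we get {epsilon}. So FIRST(S) = {epsilon, a, c, d, f}.
FIRST(N): from N::=S we get {epsilon, a, c, d, f}; from N::=d we get {d}. So FIRST(N) = {epsilon, a, c, d, f}.
FIRST(B): from B::=C d a N we get {a, c, d, f}; from B::=S a f b we get {a, c, d, f}; from B::=epsilon we get {epsilon}. So FIRST(B) = {epsilon, a, c, d, f}.
FIRST(C): from C::=B c B we get {a, c, d, f}; from C::=B we get {epsilon, a, c, d, f}. So FIRST(C) = {epsilon, a, c, d, f}.
FOLLOW(S) includes $ since S is the start symbol.
FOLLOW(C): in B::=C d a N, C is followed by d a N with FIRST {d}. Thus FOLLOW(C) = {d}.
FOLLOW(B): in S::=B a S, B is followed by a S with FIRST {a}; in C::=B c B (occurrence 1), B is followed by c B with FIRST {c}; in C::=B c B (occurrence 2), the suffix after B is empty, so FOLLOW(B) ⊇ FOLLOW(C) = {d}; in C::=B, the suffix after B is empty, so FOLLOW(B) ⊇ FOLLOW(C) = {d}. Thus FOLLOW(B) = {a, c, d}.
FOLLOW(S): in S::=N S, the suffix after S is empty (adds nothing new); in S::=B a S, the suffix after S is empty (adds nothing new); in N::=S, the suffix after S is empty, so FOLLOW(S) ⊇ FOLLOW(N) = {$, a, c, d, f}; in B::=S a f b, S is followed by a f b with FIRST {a}. Thus FOLLOW(S) = {$, a, c, d, f}.
FOLLOW(N): in S::=N S, N is followed by S with FIRST {epsilon, a, c, d, f}; in S::=N S, the suffix after N is nullable, so FOLLOW(N) ⊇ FOLLOW(S) = {$, a, c, d, f}; in B::=C d a N, the suffix after N is empty, so FOLLOW(N) ⊇ FOLLOW(B) = {a, c, d}. Thus FOLLOW(N) = {$, a, c, d, f}.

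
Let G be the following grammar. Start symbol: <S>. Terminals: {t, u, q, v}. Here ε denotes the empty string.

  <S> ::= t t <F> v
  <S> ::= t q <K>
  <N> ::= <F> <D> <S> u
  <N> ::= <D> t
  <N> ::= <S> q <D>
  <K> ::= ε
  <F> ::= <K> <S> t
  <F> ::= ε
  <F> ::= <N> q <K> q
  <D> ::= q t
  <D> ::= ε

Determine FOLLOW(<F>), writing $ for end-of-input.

FIRST(<S>) = {t}
FIRST(<K>) = {ε}
FIRST(<D>) = {ε, q}
FIRST(<N>) = {q, t}  (via <F> <D> <S> u, <D> t, <S> q <D>)
FIRST(<F>) = {ε, q, t}  (via <K> <S> t, <N> q <K> q)
FOLLOW(<S>) includes $ since <S> is the start symbol.
FOLLOW(<S>): in <N>::=<F> <D> <S> u, <S> is followed by u with FIRST {u}; in <N>::=<S> q <D>, <S> is followed by q <D> with FIRST {q}; in <F>::=<K> <S> t, <S> is followed by t with FIRST {t}. Thus FOLLOW(<S>) = {$, q, t, u}.
FOLLOW(<N>): in <F>::=<N> q <K> q, <N> is followed by q <K> q with FIRST {q}. Thus FOLLOW(<N>) = {q}.
FOLLOW(<K>): in <S>::=t q <K>, the suffix after <K> is empty, so FOLLOW(<K>) ⊇ FOLLOW(<S>) = {$, q, t, u}; in <F>::=<K> <S> t, <K> is followed by <S> t with FIRST {t}; in <F>::=<N> q <K> q, <K> is followed by q with FIRST {q}. Thus FOLLOW(<K>) = {$, q, t, u}.
FOLLOW(<F>): in <S>::=t t <F> v, <F> is followed by v with FIRST {v}; in <N>::=<F> <D> <S> u, <F> is followed by <D> <S> u with FIRST {q, t}. Thus FOLLOW(<F>) = {q, t, v}.
FOLLOW(<D>): in <N>::=<F> <D> <S> u, <D> is followed by <S> u with FIRST {t}; in <N>::=<D> t, <D> is followed by t with FIRST {t}; in <N>::=<S> q <D>, the suffix after <D> is empty, so FOLLOW(<D>) ⊇ FOLLOW(<N>) = {q}. Thus FOLLOW(<D>) = {q, t}.

{q, t, v}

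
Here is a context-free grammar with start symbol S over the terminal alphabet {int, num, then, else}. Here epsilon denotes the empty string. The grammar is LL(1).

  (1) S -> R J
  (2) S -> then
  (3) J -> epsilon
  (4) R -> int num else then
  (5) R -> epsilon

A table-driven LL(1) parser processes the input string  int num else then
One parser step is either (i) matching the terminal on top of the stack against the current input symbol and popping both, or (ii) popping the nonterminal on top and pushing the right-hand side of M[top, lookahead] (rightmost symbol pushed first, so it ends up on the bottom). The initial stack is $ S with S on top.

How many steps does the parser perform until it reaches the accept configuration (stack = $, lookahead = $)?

7

step 1: stack=$ S  input=int num else then $  — expand S -> R J
step 2: stack=$ J R  input=int num else then $  — expand R -> int num else then
step 3: stack=$ J then else num int  input=int num else then $  — match int
step 4: stack=$ J then else num  input=num else then $  — match num
step 5: stack=$ J then else  input=else then $  — match else
step 6: stack=$ J then  input=then $  — match then
step 7: stack=$ J  input=$  — expand J -> epsilon
Accept reached after 7 steps.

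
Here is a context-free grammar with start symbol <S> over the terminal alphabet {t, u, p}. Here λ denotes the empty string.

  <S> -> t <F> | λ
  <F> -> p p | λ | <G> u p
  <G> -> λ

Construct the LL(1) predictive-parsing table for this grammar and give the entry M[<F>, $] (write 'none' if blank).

FIRST(<S>): from <S>->t <F> we get {t}; from <S>->λ we get {λ}. So FIRST(<S>) = {λ, t}.
FIRST(<G>): from <G>->λ we get {λ}. So FIRST(<G>) = {λ}.
FIRST(<F>): from <F>->p p we get {p}; from <F>->λ we get {λ}; from <F>-><G> u p we get {u}. So FIRST(<F>) = {λ, p, u}.
FOLLOW(<S>) includes $ since <S> is the start symbol.
FOLLOW(<S>): <S> appears on no right-hand side. Thus FOLLOW(<S>) = {$}.
FOLLOW(<F>): in <S>->t <F>, the suffix after <F> is empty, so FOLLOW(<F>) ⊇ FOLLOW(<S>) = {$}. Thus FOLLOW(<F>) = {$}.
For <F> -> p p: FIRST(p p) = {p}, so it goes in M[<F>, t] for t ∈ {p}.
For <F> -> λ: FIRST(λ) = {λ}, so it goes in M[<F>, t] for t ∈ {}; since λ ∈ FIRST, also for every t ∈ FOLLOW(<F>) = {$}.
For <F> -> <G> u p: FIRST(<G> u p) = {u}, so it goes in M[<F>, t] for t ∈ {u}.

<F> -> λ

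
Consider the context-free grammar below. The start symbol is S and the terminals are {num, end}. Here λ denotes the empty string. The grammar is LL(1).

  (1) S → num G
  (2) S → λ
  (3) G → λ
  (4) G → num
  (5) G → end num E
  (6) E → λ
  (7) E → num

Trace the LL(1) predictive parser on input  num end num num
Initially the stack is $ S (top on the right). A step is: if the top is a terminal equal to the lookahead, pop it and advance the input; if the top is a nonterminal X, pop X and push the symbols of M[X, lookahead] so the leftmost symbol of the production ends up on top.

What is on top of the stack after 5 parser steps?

step 1: stack=$ S  input=num end num num $  — expand S → num G
step 2: stack=$ G num  input=num end num num $  — match num
step 3: stack=$ G  input=end num num $  — expand G → end num E
step 4: stack=$ E num end  input=end num num $  — match end
step 5: stack=$ E num  input=num num $  — match num
Stack after step 5: $ E (top = E).

E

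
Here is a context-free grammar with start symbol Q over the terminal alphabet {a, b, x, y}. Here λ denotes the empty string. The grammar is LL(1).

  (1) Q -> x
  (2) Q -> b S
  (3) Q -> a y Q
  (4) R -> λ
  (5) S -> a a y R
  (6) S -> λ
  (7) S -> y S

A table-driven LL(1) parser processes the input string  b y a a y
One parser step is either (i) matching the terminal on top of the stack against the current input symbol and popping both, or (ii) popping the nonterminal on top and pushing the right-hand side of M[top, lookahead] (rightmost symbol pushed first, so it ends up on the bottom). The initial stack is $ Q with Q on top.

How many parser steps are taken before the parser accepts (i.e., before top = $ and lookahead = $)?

9

     Stack      Input        Action
  1  $ Q        b y a a y $  expand Q -> b S
  2  $ S b      b y a a y $  match b
  3  $ S        y a a y $    expand S -> y S
  4  $ S y      y a a y $    match y
  5  $ S        a a y $      expand S -> a a y R
  6  $ R y a a  a a y $      match a
  7  $ R y a    a y $        match a
  8  $ R y      y $          match y
  9  $ R        $            expand R -> λ
Accept reached after 9 steps.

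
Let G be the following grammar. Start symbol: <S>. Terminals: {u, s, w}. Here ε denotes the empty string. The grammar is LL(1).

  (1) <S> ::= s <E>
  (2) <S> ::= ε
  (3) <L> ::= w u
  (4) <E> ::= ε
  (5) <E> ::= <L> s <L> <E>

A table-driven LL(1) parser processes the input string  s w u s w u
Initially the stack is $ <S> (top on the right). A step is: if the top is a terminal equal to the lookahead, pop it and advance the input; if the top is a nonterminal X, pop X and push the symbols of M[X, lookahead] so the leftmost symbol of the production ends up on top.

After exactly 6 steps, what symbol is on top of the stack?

     Stack            Input          Action
  1  $ <S>            s w u s w u $  expand <S> ::= s <E>
  2  $ <E> s          s w u s w u $  match s
  3  $ <E>            w u s w u $    expand <E> ::= <L> s <L> <E>
  4  $ <E> <L> s <L>  w u s w u $    expand <L> ::= w u
  5  $ <E> <L> s u w  w u s w u $    match w
  6  $ <E> <L> s u    u s w u $      match u
Stack after step 6: $ <E> <L> s (top = s).

s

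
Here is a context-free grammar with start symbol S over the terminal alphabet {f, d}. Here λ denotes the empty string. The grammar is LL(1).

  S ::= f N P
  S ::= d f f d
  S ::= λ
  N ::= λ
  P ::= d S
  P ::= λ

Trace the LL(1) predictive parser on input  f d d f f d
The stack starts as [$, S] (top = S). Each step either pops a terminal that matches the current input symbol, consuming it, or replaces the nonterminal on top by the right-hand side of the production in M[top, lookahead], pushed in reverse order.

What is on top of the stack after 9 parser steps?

     Stack      Input          Action
  1  $ S        f d d f f d $  expand S ::= f N P
  2  $ P N f    f d d f f d $  match f
  3  $ P N      d d f f d $    expand N ::= λ
  4  $ P        d d f f d $    expand P ::= d S
  5  $ S d      d d f f d $    match d
  6  $ S        d f f d $      expand S ::= d f f d
  7  $ d f f d  d f f d $      match d
  8  $ d f f    f f d $        match f
  9  $ d f      f d $          match f
Stack after step 9: $ d (top = d).

d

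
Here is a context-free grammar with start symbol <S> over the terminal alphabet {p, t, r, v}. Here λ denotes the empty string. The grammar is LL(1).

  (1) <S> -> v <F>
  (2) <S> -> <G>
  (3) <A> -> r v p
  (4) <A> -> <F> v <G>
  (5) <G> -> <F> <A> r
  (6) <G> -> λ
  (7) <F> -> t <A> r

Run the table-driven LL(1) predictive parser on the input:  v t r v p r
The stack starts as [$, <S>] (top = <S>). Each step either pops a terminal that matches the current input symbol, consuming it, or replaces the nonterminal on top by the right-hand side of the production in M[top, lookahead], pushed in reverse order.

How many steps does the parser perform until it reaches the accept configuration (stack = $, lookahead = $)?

9

     Stack      Input          Action
  1  $ <S>      v t r v p r $  expand <S> -> v <F>
  2  $ <F> v    v t r v p r $  match v
  3  $ <F>      t r v p r $    expand <F> -> t <A> r
  4  $ r <A> t  t r v p r $    match t
  5  $ r <A>    r v p r $      expand <A> -> r v p
  6  $ r p v r  r v p r $      match r
  7  $ r p v    v p r $        match v
  8  $ r p      p r $          match p
  9  $ r        r $            match r
Accept reached after 9 steps.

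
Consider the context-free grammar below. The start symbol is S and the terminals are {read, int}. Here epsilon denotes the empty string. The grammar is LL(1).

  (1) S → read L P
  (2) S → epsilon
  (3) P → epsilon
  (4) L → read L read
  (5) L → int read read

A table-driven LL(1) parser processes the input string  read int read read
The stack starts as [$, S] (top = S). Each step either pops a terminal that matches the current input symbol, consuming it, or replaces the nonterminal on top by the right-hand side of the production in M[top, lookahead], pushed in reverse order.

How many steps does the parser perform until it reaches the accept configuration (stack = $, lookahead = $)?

step 1: stack=$ S  input=read int read read $  — expand S → read L P
step 2: stack=$ P L read  input=read int read read $  — match read
step 3: stack=$ P L  input=int read read $  — expand L → int read read
step 4: stack=$ P read read int  input=int read read $  — match int
step 5: stack=$ P read read  input=read read $  — match read
step 6: stack=$ P read  input=read $  — match read
step 7: stack=$ P  input=$  — expand P → epsilon
Accept reached after 7 steps.

7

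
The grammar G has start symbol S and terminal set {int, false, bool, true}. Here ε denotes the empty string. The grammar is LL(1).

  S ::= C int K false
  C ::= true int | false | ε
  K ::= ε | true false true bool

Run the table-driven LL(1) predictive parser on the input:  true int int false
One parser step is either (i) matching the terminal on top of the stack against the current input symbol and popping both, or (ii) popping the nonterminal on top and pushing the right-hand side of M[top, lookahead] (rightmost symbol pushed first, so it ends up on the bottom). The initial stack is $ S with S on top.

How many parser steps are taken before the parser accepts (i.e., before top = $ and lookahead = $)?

step 1: stack=$ S  input=true int int false $  — expand S ::= C int K false
step 2: stack=$ false K int C  input=true int int false $  — expand C ::= true int
step 3: stack=$ false K int int true  input=true int int false $  — match true
step 4: stack=$ false K int int  input=int int false $  — match int
step 5: stack=$ false K int  input=int false $  — match int
step 6: stack=$ false K  input=false $  — expand K ::= ε
step 7: stack=$ false  input=false $  — match false
Accept reached after 7 steps.

7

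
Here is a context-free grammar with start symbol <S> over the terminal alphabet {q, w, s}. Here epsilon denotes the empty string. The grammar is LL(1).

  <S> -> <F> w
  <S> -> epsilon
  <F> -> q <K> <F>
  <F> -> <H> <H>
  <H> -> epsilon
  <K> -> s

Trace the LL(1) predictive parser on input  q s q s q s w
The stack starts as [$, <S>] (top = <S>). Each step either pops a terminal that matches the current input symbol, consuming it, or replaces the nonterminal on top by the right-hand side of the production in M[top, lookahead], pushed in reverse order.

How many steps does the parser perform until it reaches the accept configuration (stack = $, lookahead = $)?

      Stack          Input            Action
   1  $ <S>          q s q s q s w $  expand <S> -> <F> w
   2  $ w <F>        q s q s q s w $  expand <F> -> q <K> <F>
   3  $ w <F> <K> q  q s q s q s w $  match q
   4  $ w <F> <K>    s q s q s w $    expand <K> -> s
   5  $ w <F> s      s q s q s w $    match s
   6  $ w <F>        q s q s w $      expand <F> -> q <K> <F>
   7  $ w <F> <K> q  q s q s w $      match q
   8  $ w <F> <K>    s q s w $        expand <K> -> s
   9  $ w <F> s      s q s w $        match s
  10  $ w <F>        q s w $          expand <F> -> q <K> <F>
  11  $ w <F> <K> q  q s w $          match q
  12  $ w <F> <K>    s w $            expand <K> -> s
  13  $ w <F> s      s w $            match s
  14  $ w <F>        w $              expand <F> -> <H> <H>
  15  $ w <H> <H>    w $              expand <H> -> epsilon
  16  $ w <H>        w $              expand <H> -> epsilon
  17  $ w            w $              match w
Accept reached after 17 steps.

17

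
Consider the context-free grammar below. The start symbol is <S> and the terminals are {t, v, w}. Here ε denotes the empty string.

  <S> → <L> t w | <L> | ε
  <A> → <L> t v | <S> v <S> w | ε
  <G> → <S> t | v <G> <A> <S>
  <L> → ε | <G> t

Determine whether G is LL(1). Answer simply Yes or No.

FIRST(<S>) = {ε, t, v}
FIRST(<A>) = {ε, t, v}
FIRST(<G>) = {t, v}
FIRST(<L>) = {ε, t, v}
FOLLOW(<S>) = {$, t, v, w}
FOLLOW(<A>) = {t, v}
FOLLOW(<G>) = {t, v}
FOLLOW(<L>) = {$, t, v, w}
Cell M[<A>, t] receives both <A> → <L> t v and <A> → <S> v <S> w and <A> → ε — the grammar is not LL(1).

No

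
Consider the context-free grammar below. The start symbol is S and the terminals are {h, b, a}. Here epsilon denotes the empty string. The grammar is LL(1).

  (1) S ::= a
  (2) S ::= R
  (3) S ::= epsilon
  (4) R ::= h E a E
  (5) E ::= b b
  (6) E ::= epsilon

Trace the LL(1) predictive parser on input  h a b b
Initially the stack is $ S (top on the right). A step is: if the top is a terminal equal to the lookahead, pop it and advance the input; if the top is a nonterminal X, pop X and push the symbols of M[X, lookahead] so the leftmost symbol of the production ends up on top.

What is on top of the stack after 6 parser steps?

     Stack      Input      Action
  1  $ S        h a b b $  expand S ::= R
  2  $ R        h a b b $  expand R ::= h E a E
  3  $ E a E h  h a b b $  match h
  4  $ E a E    a b b $    expand E ::= epsilon
  5  $ E a      a b b $    match a
  6  $ E        b b $      expand E ::= b b
Stack after step 6: $ b b (top = b).

b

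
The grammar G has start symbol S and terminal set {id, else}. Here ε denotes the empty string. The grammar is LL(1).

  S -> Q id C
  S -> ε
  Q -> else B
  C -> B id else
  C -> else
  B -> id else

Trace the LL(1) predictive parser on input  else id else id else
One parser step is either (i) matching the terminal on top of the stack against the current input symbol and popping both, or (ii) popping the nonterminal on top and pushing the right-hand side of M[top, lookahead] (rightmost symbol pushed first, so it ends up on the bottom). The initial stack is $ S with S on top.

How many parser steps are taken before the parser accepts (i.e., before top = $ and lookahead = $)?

9

     Stack           Input                   Action
  1  $ S             else id else id else $  expand S -> Q id C
  2  $ C id Q        else id else id else $  expand Q -> else B
  3  $ C id B else   else id else id else $  match else
  4  $ C id B        id else id else $       expand B -> id else
  5  $ C id else id  id else id else $       match id
  6  $ C id else     else id else $          match else
  7  $ C id          id else $               match id
  8  $ C             else $                  expand C -> else
  9  $ else          else $                  match else
Accept reached after 9 steps.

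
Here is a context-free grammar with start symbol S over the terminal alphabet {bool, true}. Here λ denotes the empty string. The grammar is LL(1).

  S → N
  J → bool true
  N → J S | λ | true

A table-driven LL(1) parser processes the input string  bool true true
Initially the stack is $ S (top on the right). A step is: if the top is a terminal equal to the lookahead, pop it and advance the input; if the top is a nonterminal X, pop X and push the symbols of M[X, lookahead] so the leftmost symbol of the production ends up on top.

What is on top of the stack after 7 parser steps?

true

     Stack          Input             Action
  1  $ S            bool true true $  expand S → N
  2  $ N            bool true true $  expand N → J S
  3  $ S J          bool true true $  expand J → bool true
  4  $ S true bool  bool true true $  match bool
  5  $ S true       true true $       match true
  6  $ S            true $            expand S → N
  7  $ N            true $            expand N → true
Stack after step 7: $ true (top = true).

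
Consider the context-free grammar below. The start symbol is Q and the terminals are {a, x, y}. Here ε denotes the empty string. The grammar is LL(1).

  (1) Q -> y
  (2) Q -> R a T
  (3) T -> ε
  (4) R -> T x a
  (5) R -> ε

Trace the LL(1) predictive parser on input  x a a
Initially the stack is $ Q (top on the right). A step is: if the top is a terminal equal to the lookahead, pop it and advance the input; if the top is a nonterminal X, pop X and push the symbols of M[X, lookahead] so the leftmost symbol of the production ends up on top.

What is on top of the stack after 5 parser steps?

a

step 1: stack=$ Q  input=x a a $  — expand Q -> R a T
step 2: stack=$ T a R  input=x a a $  — expand R -> T x a
step 3: stack=$ T a a x T  input=x a a $  — expand T -> ε
step 4: stack=$ T a a x  input=x a a $  — match x
step 5: stack=$ T a a  input=a a $  — match a
Stack after step 5: $ T a (top = a).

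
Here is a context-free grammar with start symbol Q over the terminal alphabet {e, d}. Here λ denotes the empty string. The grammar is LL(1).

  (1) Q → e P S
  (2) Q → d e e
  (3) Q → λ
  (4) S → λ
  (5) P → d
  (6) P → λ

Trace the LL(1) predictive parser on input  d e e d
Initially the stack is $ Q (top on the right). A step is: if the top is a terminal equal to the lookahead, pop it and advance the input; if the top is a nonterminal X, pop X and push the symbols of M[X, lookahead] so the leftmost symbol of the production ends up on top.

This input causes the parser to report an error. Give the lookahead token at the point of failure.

d

step 1: stack=$ Q  input=d e e d $  — expand Q → d e e
step 2: stack=$ e e d  input=d e e d $  — match d
step 3: stack=$ e e  input=e e d $  — match e
step 4: stack=$ e  input=e d $  — match e
step 5: stack=$  input=d $  — error: stack empty but input remains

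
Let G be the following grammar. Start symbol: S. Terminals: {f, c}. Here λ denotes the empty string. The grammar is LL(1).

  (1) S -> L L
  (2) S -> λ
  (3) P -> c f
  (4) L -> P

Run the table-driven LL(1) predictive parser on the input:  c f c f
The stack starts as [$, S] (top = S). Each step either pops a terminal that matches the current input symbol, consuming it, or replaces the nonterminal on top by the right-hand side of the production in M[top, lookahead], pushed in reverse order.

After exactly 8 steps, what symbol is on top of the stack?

f

step 1: stack=$ S  input=c f c f $  — expand S -> L L
step 2: stack=$ L L  input=c f c f $  — expand L -> P
step 3: stack=$ L P  input=c f c f $  — expand P -> c f
step 4: stack=$ L f c  input=c f c f $  — match c
step 5: stack=$ L f  input=f c f $  — match f
step 6: stack=$ L  input=c f $  — expand L -> P
step 7: stack=$ P  input=c f $  — expand P -> c f
step 8: stack=$ f c  input=c f $  — match c
Stack after step 8: $ f (top = f).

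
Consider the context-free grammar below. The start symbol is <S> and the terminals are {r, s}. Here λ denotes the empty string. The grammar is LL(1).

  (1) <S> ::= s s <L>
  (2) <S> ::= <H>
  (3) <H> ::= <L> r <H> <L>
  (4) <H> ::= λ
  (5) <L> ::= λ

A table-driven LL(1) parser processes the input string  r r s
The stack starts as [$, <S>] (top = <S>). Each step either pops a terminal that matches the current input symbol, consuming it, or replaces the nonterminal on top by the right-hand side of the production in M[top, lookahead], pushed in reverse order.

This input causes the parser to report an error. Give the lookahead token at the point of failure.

     Stack                Input    Action
  1  $ <S>                r r s $  expand <S> ::= <H>
  2  $ <H>                r r s $  expand <H> ::= <L> r <H> <L>
  3  $ <L> <H> r <L>      r r s $  expand <L> ::= λ
  4  $ <L> <H> r          r r s $  match r
  5  $ <L> <H>            r s $    expand <H> ::= <L> r <H> <L>
  6  $ <L> <L> <H> r <L>  r s $    expand <L> ::= λ
  7  $ <L> <L> <H> r      r s $    match r
  8  $ <L> <L> <H>        s $      error: M[<H>, s] is empty

s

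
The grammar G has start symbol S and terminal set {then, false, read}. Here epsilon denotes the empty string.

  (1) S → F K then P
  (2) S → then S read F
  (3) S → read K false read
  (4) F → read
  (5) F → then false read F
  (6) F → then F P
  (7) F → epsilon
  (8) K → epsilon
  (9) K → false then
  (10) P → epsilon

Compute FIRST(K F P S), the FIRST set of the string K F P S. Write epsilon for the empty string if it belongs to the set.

{false, read, then}

FIRST(F): from F→read we get {read}; from F→then false read F we get {then}; from F→then F P we get {then}; from F→epsilon we get {epsilon}. So FIRST(F) = {epsilon, read, then}.
FIRST(K): from K→epsilon we get {epsilon}; from K→false then we get {false}. So FIRST(K) = {epsilon, false}.
FIRST(P): from P→epsilon we get {epsilon}. So FIRST(P) = {epsilon}.
FIRST(S): from S→F K then P we get {false, read, then}; from S→then S read F we get {then}; from S→read K false read we get {read}. So FIRST(S) = {false, read, then}.
FIRST(K F P S): take FIRST of each symbol in turn, carrying on past any symbol whose FIRST contains epsilon; result {false, read, then}.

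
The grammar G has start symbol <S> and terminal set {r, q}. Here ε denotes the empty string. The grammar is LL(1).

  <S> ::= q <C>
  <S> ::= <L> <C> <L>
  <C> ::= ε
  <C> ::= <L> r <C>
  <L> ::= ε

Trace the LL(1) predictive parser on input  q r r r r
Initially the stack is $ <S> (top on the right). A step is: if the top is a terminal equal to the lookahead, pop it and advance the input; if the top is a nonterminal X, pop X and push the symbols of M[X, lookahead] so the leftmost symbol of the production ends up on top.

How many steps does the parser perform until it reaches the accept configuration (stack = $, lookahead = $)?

15

      Stack        Input        Action
   1  $ <S>        q r r r r $  expand <S> ::= q <C>
   2  $ <C> q      q r r r r $  match q
   3  $ <C>        r r r r $    expand <C> ::= <L> r <C>
   4  $ <C> r <L>  r r r r $    expand <L> ::= ε
   5  $ <C> r      r r r r $    match r
   6  $ <C>        r r r $      expand <C> ::= <L> r <C>
   7  $ <C> r <L>  r r r $      expand <L> ::= ε
   8  $ <C> r      r r r $      match r
   9  $ <C>        r r $        expand <C> ::= <L> r <C>
  10  $ <C> r <L>  r r $        expand <L> ::= ε
  11  $ <C> r      r r $        match r
  12  $ <C>        r $          expand <C> ::= <L> r <C>
  13  $ <C> r <L>  r $          expand <L> ::= ε
  14  $ <C> r      r $          match r
  15  $ <C>        $            expand <C> ::= ε
Accept reached after 15 steps.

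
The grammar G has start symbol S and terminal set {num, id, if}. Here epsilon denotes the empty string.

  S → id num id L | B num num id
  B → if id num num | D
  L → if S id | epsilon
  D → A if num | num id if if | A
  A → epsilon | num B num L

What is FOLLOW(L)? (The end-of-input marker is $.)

{$, id, if, num}

FIRST(L) = {epsilon, if}
FIRST(A) = {epsilon, num}
FIRST(D) = {epsilon, if, num}  (via A if num, A)
FIRST(B) = {epsilon, if, num}  (via D)
FIRST(S) = {id, if, num}  (via B num num id)
FOLLOW(S) includes $ since S is the start symbol.
FOLLOW(S): in L→if S id, S is followed by id with FIRST {id}. Thus FOLLOW(S) = {$, id}.
FOLLOW(B): in S→B num num id, B is followed by num num id with FIRST {num}; in A→num B num L, B is followed by num L with FIRST {num}. Thus FOLLOW(B) = {num}.
FOLLOW(D): in B→D, the suffix after D is empty, so FOLLOW(D) ⊇ FOLLOW(B) = {num}. Thus FOLLOW(D) = {num}.
FOLLOW(A): in D→A if num, A is followed by if num with FIRST {if}; in D→A, the suffix after A is empty, so FOLLOW(A) ⊇ FOLLOW(D) = {num}. Thus FOLLOW(A) = {if, num}.
FOLLOW(L): in S→id num id L, the suffix after L is empty, so FOLLOW(L) ⊇ FOLLOW(S) = {$, id}; in A→num B num L, the suffix after L is empty, so FOLLOW(L) ⊇ FOLLOW(A) = {if, num}. Thus FOLLOW(L) = {$, id, if, num}.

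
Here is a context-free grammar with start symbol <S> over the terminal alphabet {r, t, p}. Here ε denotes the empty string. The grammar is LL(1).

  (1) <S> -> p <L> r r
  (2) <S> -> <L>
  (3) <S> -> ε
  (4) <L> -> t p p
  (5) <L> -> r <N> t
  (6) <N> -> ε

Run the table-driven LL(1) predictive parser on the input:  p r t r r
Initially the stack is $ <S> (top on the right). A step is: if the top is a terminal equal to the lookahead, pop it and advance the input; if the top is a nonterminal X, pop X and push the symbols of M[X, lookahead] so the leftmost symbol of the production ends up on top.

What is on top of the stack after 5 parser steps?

t

step 1: stack=$ <S>  input=p r t r r $  — expand <S> -> p <L> r r
step 2: stack=$ r r <L> p  input=p r t r r $  — match p
step 3: stack=$ r r <L>  input=r t r r $  — expand <L> -> r <N> t
step 4: stack=$ r r t <N> r  input=r t r r $  — match r
step 5: stack=$ r r t <N>  input=t r r $  — expand <N> -> ε
Stack after step 5: $ r r t (top = t).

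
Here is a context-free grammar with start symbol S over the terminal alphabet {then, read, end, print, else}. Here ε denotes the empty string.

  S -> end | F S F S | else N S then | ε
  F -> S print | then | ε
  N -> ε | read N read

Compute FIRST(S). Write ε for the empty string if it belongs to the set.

FIRST(N) = {ε, read}
FIRST(S) = {ε, else, end, print, then}  (via F S F S)
FIRST(F) = {ε, else, end, print, then}  (via S print)

{ε, else, end, print, then}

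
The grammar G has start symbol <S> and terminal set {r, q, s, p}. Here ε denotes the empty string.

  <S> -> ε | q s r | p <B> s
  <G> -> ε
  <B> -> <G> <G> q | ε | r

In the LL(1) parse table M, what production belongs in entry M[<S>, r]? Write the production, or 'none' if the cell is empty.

FIRST(<S>) = {ε, p, q}
FIRST(<G>) = {ε}
FIRST(<B>) = {ε, q, r}  (via <G> <G> q)
FOLLOW(<S>) includes $ since <S> is the start symbol.
FOLLOW(<S>): <S> appears on no right-hand side. Thus FOLLOW(<S>) = {$}.
For <S> -> ε: FIRST(ε) = {ε}, so it goes in M[<S>, t] for t ∈ {}; since ε ∈ FIRST, also for every t ∈ FOLLOW(<S>) = {$}.
For <S> -> q s r: FIRST(q s r) = {q}, so it goes in M[<S>, t] for t ∈ {q}.
For <S> -> p <B> s: FIRST(p <B> s) = {p}, so it goes in M[<S>, t] for t ∈ {p}.
None of these place a production in M[<S>, r].

none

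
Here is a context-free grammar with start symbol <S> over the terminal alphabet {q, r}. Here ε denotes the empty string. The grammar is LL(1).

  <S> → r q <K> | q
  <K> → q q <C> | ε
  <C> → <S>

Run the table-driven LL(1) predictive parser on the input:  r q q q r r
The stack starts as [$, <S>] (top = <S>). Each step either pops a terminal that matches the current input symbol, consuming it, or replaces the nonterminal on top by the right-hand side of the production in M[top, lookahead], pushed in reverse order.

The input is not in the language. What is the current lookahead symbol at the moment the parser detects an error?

step 1: stack=$ <S>  input=r q q q r r $  — expand <S> → r q <K>
step 2: stack=$ <K> q r  input=r q q q r r $  — match r
step 3: stack=$ <K> q  input=q q q r r $  — match q
step 4: stack=$ <K>  input=q q r r $  — expand <K> → q q <C>
step 5: stack=$ <C> q q  input=q q r r $  — match q
step 6: stack=$ <C> q  input=q r r $  — match q
step 7: stack=$ <C>  input=r r $  — expand <C> → <S>
step 8: stack=$ <S>  input=r r $  — expand <S> → r q <K>
step 9: stack=$ <K> q r  input=r r $  — match r
step 10: stack=$ <K> q  input=r $  — error: top is terminal q but lookahead is r

r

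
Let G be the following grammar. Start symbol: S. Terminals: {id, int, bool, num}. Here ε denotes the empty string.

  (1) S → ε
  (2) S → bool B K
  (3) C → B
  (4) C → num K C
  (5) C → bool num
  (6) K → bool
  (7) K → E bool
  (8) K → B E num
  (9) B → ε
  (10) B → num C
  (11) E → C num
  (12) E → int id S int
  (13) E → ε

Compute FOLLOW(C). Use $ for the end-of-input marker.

{bool, int, num}

FIRST(S) = {ε, bool}
FIRST(B) = {ε, num}
FIRST(C) = {ε, bool, num}  (via B)
FIRST(E) = {ε, bool, int, num}  (via C num)
FIRST(K) = {bool, int, num}  (via E bool, B E num)
FOLLOW(S) includes $ since S is the start symbol.
FOLLOW(S): in E→int id S int, S is followed by int with FIRST {int}. Thus FOLLOW(S) = {$, int}.
FOLLOW(E): in K→E bool, E is followed by bool with FIRST {bool}; in K→B E num, E is followed by num with FIRST {num}. Thus FOLLOW(E) = {bool, num}.
FOLLOW(C): in C→num K C, the suffix after C is empty (adds nothing new); in B→num C, the suffix after C is empty, so FOLLOW(C) ⊇ FOLLOW(B) = {bool, int, num}; in E→C num, C is followed by num with FIRST {num}. Thus FOLLOW(C) = {bool, int, num}.
FOLLOW(K): in S→bool B K, the suffix after K is empty, so FOLLOW(K) ⊇ FOLLOW(S) = {$, int}; in C→num K C, K is followed by C with FIRST {ε, bool, num}; in C→num K C, the suffix after K is nullable, so FOLLOW(K) ⊇ FOLLOW(C) = {bool, int, num}. Thus FOLLOW(K) = {$, bool, int, num}.
FOLLOW(B): in S→bool B K, B is followed by K with FIRST {bool, int, num}; in C→B, the suffix after B is empty, so FOLLOW(B) ⊇ FOLLOW(C) = {bool, int, num}; in K→B E num, B is followed by E num with FIRST {bool, int, num}. Thus FOLLOW(B) = {bool, int, num}.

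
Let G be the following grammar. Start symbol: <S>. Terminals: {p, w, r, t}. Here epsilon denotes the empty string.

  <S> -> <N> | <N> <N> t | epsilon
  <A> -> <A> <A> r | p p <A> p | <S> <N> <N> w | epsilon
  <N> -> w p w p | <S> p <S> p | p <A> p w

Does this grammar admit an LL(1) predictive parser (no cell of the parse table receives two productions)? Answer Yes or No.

No

FIRST(<S>) = {epsilon, p, w}
FIRST(<A>) = {epsilon, p, r, w}
FIRST(<N>) = {p, w}
FOLLOW(<S>) = {$, p, w}
FOLLOW(<A>) = {p, r, w}
FOLLOW(<N>) = {$, p, t, w}
Cell M[<A>, p] receives both <A> -> <A> <A> r and <A> -> p p <A> p and <A> -> <S> <N> <N> w and <A> -> epsilon — the grammar is not LL(1).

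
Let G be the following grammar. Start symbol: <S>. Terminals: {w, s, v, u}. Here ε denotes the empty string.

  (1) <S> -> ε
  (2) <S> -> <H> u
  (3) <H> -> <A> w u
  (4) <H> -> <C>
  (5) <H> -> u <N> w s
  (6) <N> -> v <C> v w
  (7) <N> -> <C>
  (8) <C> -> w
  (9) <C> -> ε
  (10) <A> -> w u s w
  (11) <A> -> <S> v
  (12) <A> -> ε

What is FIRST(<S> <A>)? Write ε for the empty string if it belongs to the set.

FIRST(<C>): from <C>->w we get {w}; from <C>->ε we get {ε}. So FIRST(<C>) = {ε, w}.
FIRST(<N>): from <N>->v <C> v w we get {v}; from <N>-><C> we get {ε, w}. So FIRST(<N>) = {ε, v, w}.
FIRST(<S>): from <S>->ε we get {ε}; from <S>-><H> u we get {u, v, w}. So FIRST(<S>) = {ε, u, v, w}.
FIRST(<A>): from <A>->w u s w we get {w}; from <A>-><S> v we get {u, v, w}; from <A>->ε we get {ε}. So FIRST(<A>) = {ε, u, v, w}.
FIRST(<H>): from <H>-><A> w u we get {u, v, w}; from <H>-><C> we get {ε, w}; from <H>->u <N> w s we get {u}. So FIRST(<H>) = {ε, u, v, w}.
FIRST(<S> <A>): take FIRST of each symbol in turn, carrying on past any symbol whose FIRST contains ε; result {ε, u, v, w}.

{ε, u, v, w}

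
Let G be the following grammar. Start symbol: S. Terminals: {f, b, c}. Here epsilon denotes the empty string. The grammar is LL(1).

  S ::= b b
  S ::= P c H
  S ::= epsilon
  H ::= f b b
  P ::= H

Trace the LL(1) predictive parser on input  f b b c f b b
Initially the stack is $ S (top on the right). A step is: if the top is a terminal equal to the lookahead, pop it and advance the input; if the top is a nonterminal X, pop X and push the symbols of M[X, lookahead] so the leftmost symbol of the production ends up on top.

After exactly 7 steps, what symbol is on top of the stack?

H

     Stack        Input            Action
  1  $ S          f b b c f b b $  expand S ::= P c H
  2  $ H c P      f b b c f b b $  expand P ::= H
  3  $ H c H      f b b c f b b $  expand H ::= f b b
  4  $ H c b b f  f b b c f b b $  match f
  5  $ H c b b    b b c f b b $    match b
  6  $ H c b      b c f b b $      match b
  7  $ H c        c f b b $        match c
Stack after step 7: $ H (top = H).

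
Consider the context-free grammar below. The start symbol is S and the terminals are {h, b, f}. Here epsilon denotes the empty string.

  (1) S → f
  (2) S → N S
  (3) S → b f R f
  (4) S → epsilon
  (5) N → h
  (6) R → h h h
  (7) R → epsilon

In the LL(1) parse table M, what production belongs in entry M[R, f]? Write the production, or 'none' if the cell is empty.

FIRST(N): from N→h we get {h}. So FIRST(N) = {h}.
FIRST(R): from R→h h h we get {h}; from R→epsilon we get {epsilon}. So FIRST(R) = {epsilon, h}.
FIRST(S): from S→f we get {f}; from S→N S we get {h}; from S→b f R f we get {b}; from S→epsilon we get {epsilon}. So FIRST(S) = {epsilon, b, f, h}.
FOLLOW(S) includes $ since S is the start symbol.
FOLLOW(R): in S→b f R f, R is followed by f with FIRST {f}. Thus FOLLOW(R) = {f}.
For R → h h h: FIRST(h h h) = {h}, so it goes in M[R, t] for t ∈ {h}.
For R → epsilon: FIRST(epsilon) = {epsilon}, so it goes in M[R, t] for t ∈ {}; since epsilon ∈ FIRST, also for every t ∈ FOLLOW(R) = {f}.

R → epsilon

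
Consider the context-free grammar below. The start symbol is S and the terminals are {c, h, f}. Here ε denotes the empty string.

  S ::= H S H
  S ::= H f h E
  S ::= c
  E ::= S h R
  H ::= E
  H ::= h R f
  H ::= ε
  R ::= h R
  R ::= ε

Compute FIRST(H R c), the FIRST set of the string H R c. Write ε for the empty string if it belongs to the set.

FIRST(R): from R::=h R we get {h}; from R::=ε we get {ε}. So FIRST(R) = {ε, h}.
FIRST(S): from S::=H S H we get {c, f, h}; from S::=H f h E we get {c, f, h}; from S::=c we get {c}. So FIRST(S) = {c, f, h}.
FIRST(E): from E::=S h R we get {c, f, h}. So FIRST(E) = {c, f, h}.
FIRST(H): from H::=E we get {c, f, h}; from H::=h R f we get {h}; from H::=ε we get {ε}. So FIRST(H) = {ε, c, f, h}.
FIRST(H R c): take FIRST of each symbol in turn, carrying on past any symbol whose FIRST contains ε; result {c, f, h}.

{c, f, h}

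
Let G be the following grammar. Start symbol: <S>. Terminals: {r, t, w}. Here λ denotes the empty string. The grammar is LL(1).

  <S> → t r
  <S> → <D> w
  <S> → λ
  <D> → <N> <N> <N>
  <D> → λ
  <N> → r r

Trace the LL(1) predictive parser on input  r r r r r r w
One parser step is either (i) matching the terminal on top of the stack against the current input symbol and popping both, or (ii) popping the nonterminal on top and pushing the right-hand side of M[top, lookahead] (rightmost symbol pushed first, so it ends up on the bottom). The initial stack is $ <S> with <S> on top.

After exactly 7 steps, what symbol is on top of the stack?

     Stack            Input            Action
  1  $ <S>            r r r r r r w $  expand <S> → <D> w
  2  $ w <D>          r r r r r r w $  expand <D> → <N> <N> <N>
  3  $ w <N> <N> <N>  r r r r r r w $  expand <N> → r r
  4  $ w <N> <N> r r  r r r r r r w $  match r
  5  $ w <N> <N> r    r r r r r w $    match r
  6  $ w <N> <N>      r r r r w $      expand <N> → r r
  7  $ w <N> r r      r r r r w $      match r
Stack after step 7: $ w <N> r (top = r).

r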